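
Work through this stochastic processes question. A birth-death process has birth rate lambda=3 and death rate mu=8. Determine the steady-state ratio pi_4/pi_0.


For birth-death process, pi_n/pi_0 = (lambda/mu)^n
= (3/8)^4
= 0.0198

0.0198


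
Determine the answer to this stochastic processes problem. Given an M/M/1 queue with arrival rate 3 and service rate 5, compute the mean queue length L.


rho = 3/5 = 0.6000
L = rho/(1-rho)
= 0.6000/0.4000
= 1.5000

1.5000


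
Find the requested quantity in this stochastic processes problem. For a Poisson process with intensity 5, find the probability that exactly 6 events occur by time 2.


P(N(t)=k) = (lambda*t)^k * exp(-lambda*t) / k!
lambda*t = 10
= 10^6 * exp(-10) / 6!
= 1000000 * 4.5400e-05 / 720
= 0.0631

0.0631


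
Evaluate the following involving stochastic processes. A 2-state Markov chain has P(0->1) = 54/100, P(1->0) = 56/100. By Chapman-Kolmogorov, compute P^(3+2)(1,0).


P^5 = P^3 * P^2
Computing via matrix multiplication of the transition matrix.
Entry (1,0) of P^5 = 0.5091

0.5091


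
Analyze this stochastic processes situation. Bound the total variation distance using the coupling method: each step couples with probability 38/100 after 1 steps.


TV distance bound <= (1-delta)^n
= (1 - 0.3800)^1
= 0.6200^1
= 0.6200

0.6200


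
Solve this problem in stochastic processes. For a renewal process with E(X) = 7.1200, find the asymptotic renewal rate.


Long-run renewal rate = 1/E(X)
= 1/7.1200
= 0.1404

0.1404


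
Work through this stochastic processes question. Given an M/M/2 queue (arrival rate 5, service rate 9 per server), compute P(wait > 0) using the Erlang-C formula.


a = lambda/mu = 0.5556
rho = a/c = 0.2778
Erlang-C formula applied:
C(c,a) = 0.1208

0.1208


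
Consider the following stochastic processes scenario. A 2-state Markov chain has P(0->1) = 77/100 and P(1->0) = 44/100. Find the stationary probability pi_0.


Stationary distribution: pi_0 = p10/(p01+p10), pi_1 = p01/(p01+p10)
p01 = 0.7700, p10 = 0.4400
pi_0 = 0.3636

0.3636


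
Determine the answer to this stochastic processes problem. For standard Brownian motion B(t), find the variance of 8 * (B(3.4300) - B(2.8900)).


Var(alpha*(B(t)-B(s))) = alpha^2 * (t-s)
= 8^2 * (3.4300 - 2.8900)
= 64 * 0.5400
= 34.5600

34.5600


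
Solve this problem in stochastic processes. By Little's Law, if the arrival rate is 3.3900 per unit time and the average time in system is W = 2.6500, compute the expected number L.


Little's Law: L = lambda * W
= 3.3900 * 2.6500
= 8.9835

8.9835


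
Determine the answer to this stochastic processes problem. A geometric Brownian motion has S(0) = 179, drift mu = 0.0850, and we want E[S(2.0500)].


E[S(t)] = S(0) * exp(mu * t)
= 179 * exp(0.0850 * 2.0500)
= 179 * 1.1904
= 213.0732

213.0732


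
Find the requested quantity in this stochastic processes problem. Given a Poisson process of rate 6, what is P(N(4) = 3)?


P(N(t)=k) = (lambda*t)^k * exp(-lambda*t) / k!
lambda*t = 24
= 24^3 * exp(-24) / 3!
= 13824 * 3.7751e-11 / 6
= 8.6979e-08

8.6979e-08


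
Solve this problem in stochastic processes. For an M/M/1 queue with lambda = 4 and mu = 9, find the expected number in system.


rho = 4/9 = 0.4444
L = rho/(1-rho)
= 0.4444/0.5556
= 0.8000

0.8000


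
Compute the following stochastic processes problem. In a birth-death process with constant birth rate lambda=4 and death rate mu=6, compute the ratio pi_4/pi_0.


For birth-death process, pi_n/pi_0 = (lambda/mu)^n
= (4/6)^4
= 0.1975

0.1975


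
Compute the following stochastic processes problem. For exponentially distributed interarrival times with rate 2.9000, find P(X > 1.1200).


P(X > t) = exp(-lambda * t)
= exp(-2.9000 * 1.1200)
= exp(-3.2480) = 0.0389

0.0389


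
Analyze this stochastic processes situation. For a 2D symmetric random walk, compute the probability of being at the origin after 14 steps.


P = C(14,7)^2 / 4^14
= 3432^2 / 268435456
= 11778624 / 268435456
= 0.0439

0.0439


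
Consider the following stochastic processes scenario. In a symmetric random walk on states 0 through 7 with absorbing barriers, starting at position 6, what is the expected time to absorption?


For symmetric RW on 0,...,N with absorbing barriers, E(i) = i*(N-i)
E(6) = 6 * 1 = 6

6


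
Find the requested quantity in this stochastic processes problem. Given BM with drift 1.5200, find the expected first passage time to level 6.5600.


Expected first passage time = a/mu
= 6.5600/1.5200
= 4.3158

4.3158


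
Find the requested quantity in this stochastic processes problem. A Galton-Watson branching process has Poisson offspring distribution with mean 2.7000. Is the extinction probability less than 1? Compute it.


Since mu = 2.7000 > 1, extinction prob q < 1.
Solve s = exp(mu*(s-1)) iteratively.
q = 0.0844

0.0844


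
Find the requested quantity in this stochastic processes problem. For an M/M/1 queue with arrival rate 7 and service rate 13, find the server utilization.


rho = lambda/mu
= 7/13
= 0.5385

0.5385


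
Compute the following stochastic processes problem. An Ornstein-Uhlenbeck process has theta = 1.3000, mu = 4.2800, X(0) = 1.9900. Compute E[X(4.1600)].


E[X(t)] = mu + (X(0) - mu)*exp(-theta*t)
= 4.2800 + (1.9900 - 4.2800)*exp(-1.3000*4.1600)
= 4.2800 + -2.2900 * 0.0045
= 4.2697

4.2697


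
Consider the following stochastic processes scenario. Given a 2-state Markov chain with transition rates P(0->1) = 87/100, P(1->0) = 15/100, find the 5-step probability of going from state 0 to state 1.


Computing P^5 by matrix multiplication.
P = [[0.1300, 0.8700], [0.1500, 0.8500]]
After raising P to the power 5:
P^5(0,1) = 0.8529

0.8529


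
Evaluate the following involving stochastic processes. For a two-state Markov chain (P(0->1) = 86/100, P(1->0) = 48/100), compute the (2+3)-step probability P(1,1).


P^5 = P^2 * P^3
Computing via matrix multiplication of the transition matrix.
Entry (1,1) of P^5 = 0.6402

0.6402


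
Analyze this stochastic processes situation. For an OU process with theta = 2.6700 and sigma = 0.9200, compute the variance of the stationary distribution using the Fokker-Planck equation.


Stationary variance = sigma^2 / (2*theta)
= 0.9200^2 / (2*2.6700)
= 0.8464 / 5.3400
= 0.1585

0.1585


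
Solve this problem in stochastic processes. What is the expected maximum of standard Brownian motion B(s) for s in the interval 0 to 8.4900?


E(max B(s)) = sqrt(2t/pi)
= sqrt(2*8.4900/pi)
= sqrt(5.4049)
= 2.3248

2.3248


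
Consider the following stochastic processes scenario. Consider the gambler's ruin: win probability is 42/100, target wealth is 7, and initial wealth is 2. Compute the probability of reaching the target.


Gambler's ruin formula:
r = q/p = 0.5800/0.4200 = 1.3810
P(win) = (1 - r^i)/(1 - r^N)
= (1 - 1.3810^2)/(1 - 1.3810^7)
= 0.1057

0.1057


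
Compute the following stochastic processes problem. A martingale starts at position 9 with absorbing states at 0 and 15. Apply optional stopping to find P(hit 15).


By optional stopping theorem: E(M at tau) = M(0) = 9
P(hit 15)*15 + P(hit 0)*0 = 9
P(hit 15) = (9 - 0)/(15 - 0) = 3/5 = 0.6000

0.6000


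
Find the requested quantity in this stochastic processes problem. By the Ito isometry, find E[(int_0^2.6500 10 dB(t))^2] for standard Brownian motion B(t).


By Ito isometry: E[(int f dB)^2] = int f^2 dt
= 10^2 * 2.6500
= 100 * 2.6500 = 265.0000

265.0000


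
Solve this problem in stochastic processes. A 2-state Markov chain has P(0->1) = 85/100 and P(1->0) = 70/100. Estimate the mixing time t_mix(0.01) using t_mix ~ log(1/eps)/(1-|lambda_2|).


lambda_2 = |1 - p01 - p10| = |1 - 0.8500 - 0.7000| = 0.5500
t_mix ~ log(1/eps)/(1 - |lambda_2|)
= log(100)/(1 - 0.5500) = 4.6052/0.4500
= 10.2337

10.2337


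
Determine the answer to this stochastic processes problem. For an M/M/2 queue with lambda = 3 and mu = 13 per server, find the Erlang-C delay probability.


a = lambda/mu = 0.2308
rho = a/c = 0.1154
Erlang-C formula applied:
C(c,a) = 0.0239

0.0239


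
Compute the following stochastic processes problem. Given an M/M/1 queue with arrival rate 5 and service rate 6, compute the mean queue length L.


rho = 5/6 = 0.8333
L = rho/(1-rho)
= 0.8333/0.1667
= 5.0000

5.0000


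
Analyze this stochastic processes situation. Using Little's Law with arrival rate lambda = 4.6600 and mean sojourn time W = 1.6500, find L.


Little's Law: L = lambda * W
= 4.6600 * 1.6500
= 7.6890

7.6890


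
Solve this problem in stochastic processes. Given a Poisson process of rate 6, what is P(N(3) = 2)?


P(N(t)=k) = (lambda*t)^k * exp(-lambda*t) / k!
lambda*t = 18
= 18^2 * exp(-18) / 2!
= 324 * 1.5230e-08 / 2
= 2.4673e-06

2.4673e-06


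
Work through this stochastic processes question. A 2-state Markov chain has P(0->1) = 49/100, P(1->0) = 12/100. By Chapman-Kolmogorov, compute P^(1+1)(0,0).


P^2 = P^1 * P^1
Computing via matrix multiplication of the transition matrix.
Entry (0,0) of P^2 = 0.3189

0.3189


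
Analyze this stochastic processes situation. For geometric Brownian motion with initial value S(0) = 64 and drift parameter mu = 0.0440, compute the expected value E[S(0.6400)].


E[S(t)] = S(0) * exp(mu * t)
= 64 * exp(0.0440 * 0.6400)
= 64 * 1.0286
= 65.8279

65.8279


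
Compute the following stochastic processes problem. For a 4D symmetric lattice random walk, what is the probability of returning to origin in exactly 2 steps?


P(return in 2 steps) = P(reverse first step) = 1/(2d)
= 1/8
= 0.1250

0.1250


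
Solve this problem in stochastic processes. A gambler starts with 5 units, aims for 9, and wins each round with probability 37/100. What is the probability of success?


Gambler's ruin formula:
r = q/p = 0.6300/0.3700 = 1.7027
P(win) = (1 - r^i)/(1 - r^N)
= (1 - 1.7027^5)/(1 - 1.7027^9)
= 0.1116

0.1116


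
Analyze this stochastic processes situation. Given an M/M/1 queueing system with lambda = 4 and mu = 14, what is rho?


rho = lambda/mu
= 4/14
= 0.2857

0.2857


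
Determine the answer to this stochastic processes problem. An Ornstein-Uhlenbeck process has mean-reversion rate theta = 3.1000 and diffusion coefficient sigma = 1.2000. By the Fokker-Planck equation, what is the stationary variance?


Stationary variance = sigma^2 / (2*theta)
= 1.2000^2 / (2*3.1000)
= 1.4400 / 6.2000
= 0.2323

0.2323


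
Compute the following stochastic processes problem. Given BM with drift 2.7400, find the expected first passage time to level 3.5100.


Expected first passage time = a/mu
= 3.5100/2.7400
= 1.2810

1.2810


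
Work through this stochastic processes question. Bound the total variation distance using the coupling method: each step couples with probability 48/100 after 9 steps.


TV distance bound <= (1-delta)^n
= (1 - 0.4800)^9
= 0.5200^9
= 0.0028

0.0028


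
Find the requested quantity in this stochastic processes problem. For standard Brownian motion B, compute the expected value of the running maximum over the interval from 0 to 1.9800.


E(max B(s)) = sqrt(2t/pi)
= sqrt(2*1.9800/pi)
= sqrt(1.2605)
= 1.1227

1.1227


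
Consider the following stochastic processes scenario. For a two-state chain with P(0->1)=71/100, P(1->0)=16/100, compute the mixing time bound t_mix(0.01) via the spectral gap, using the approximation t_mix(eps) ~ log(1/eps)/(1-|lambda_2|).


lambda_2 = |1 - p01 - p10| = |1 - 0.7100 - 0.1600| = 0.1300
t_mix ~ log(1/eps)/(1 - |lambda_2|)
= log(100)/(1 - 0.1300) = 4.6052/0.8700
= 5.2933

5.2933


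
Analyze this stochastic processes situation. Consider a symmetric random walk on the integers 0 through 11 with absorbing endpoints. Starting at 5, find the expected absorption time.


For symmetric RW on 0,...,N with absorbing barriers, E(i) = i*(N-i)
E(5) = 5 * 6 = 30

30


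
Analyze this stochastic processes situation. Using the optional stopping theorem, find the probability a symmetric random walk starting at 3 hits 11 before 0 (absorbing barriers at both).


By optional stopping theorem: E(M at tau) = M(0) = 3
P(hit 11)*11 + P(hit 0)*0 = 3
P(hit 11) = (3 - 0)/(11 - 0) = 3/11 = 0.2727

0.2727


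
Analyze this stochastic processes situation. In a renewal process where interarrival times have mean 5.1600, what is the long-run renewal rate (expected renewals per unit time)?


Long-run renewal rate = 1/E(X)
= 1/5.1600
= 0.1938

0.1938


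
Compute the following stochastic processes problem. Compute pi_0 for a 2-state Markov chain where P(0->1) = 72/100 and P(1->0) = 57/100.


Stationary distribution: pi_0 = p10/(p01+p10), pi_1 = p01/(p01+p10)
p01 = 0.7200, p10 = 0.5700
pi_0 = 0.4419

0.4419


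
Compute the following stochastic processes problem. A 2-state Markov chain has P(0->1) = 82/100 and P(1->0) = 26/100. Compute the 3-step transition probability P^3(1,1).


Computing P^3 by matrix multiplication.
P = [[0.1800, 0.8200], [0.2600, 0.7400]]
After raising P to the power 3:
P^3(1,1) = 0.7591

0.7591


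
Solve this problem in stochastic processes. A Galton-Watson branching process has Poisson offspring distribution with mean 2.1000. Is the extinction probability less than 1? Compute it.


Since mu = 2.1000 > 1, extinction prob q < 1.
Solve s = exp(mu*(s-1)) iteratively.
q = 0.1779

0.1779


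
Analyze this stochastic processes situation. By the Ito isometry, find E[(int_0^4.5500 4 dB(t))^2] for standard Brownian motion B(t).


By Ito isometry: E[(int f dB)^2] = int f^2 dt
= 4^2 * 4.5500
= 16 * 4.5500 = 72.8000

72.8000


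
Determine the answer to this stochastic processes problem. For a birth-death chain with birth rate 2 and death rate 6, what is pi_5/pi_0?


For birth-death process, pi_n/pi_0 = (lambda/mu)^n
= (2/6)^5
= 0.0041

0.0041


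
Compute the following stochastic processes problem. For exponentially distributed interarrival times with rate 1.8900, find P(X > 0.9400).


P(X > t) = exp(-lambda * t)
= exp(-1.8900 * 0.9400)
= exp(-1.7766) = 0.1692

0.1692


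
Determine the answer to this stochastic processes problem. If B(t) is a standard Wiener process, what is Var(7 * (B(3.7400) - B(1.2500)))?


Var(alpha*(B(t)-B(s))) = alpha^2 * (t-s)
= 7^2 * (3.7400 - 1.2500)
= 49 * 2.4900
= 122.0100

122.0100


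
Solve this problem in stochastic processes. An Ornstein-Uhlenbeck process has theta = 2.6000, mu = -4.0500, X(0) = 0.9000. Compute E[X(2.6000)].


E[X(t)] = mu + (X(0) - mu)*exp(-theta*t)
= -4.0500 + (0.9000 - -4.0500)*exp(-2.6000*2.6000)
= -4.0500 + 4.9500 * 0.0012
= -4.0443

-4.0443


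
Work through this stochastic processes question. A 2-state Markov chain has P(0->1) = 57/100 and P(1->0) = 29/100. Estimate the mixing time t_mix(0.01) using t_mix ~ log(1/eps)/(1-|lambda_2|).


lambda_2 = |1 - p01 - p10| = |1 - 0.5700 - 0.2900| = 0.1400
t_mix ~ log(1/eps)/(1 - |lambda_2|)
= log(100)/(1 - 0.1400) = 4.6052/0.8600
= 5.3548

5.3548


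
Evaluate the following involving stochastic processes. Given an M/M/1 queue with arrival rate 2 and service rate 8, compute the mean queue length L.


rho = 2/8 = 0.2500
L = rho/(1-rho)
= 0.2500/0.7500
= 0.3333

0.3333


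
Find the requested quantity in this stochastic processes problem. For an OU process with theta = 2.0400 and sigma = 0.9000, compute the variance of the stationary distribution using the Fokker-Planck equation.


Stationary variance = sigma^2 / (2*theta)
= 0.9000^2 / (2*2.0400)
= 0.8100 / 4.0800
= 0.1985

0.1985


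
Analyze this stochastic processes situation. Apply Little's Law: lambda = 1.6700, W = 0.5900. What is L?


Little's Law: L = lambda * W
= 1.6700 * 0.5900
= 0.9853

0.9853


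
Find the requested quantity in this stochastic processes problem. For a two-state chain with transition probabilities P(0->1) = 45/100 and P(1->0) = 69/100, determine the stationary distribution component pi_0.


Stationary distribution: pi_0 = p10/(p01+p10), pi_1 = p01/(p01+p10)
p01 = 0.4500, p10 = 0.6900
pi_0 = 0.6053

0.6053


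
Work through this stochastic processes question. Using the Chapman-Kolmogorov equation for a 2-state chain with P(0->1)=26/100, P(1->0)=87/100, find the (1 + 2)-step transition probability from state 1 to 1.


P^3 = P^1 * P^2
Computing via matrix multiplication of the transition matrix.
Entry (1,1) of P^3 = 0.2284

0.2284


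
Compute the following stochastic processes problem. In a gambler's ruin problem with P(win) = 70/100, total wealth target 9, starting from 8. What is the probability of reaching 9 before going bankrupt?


Gambler's ruin formula:
r = q/p = 0.3000/0.7000 = 0.4286
P(win) = (1 - r^i)/(1 - r^N)
= (1 - 0.4286^8)/(1 - 0.4286^9)
= 0.9993

0.9993


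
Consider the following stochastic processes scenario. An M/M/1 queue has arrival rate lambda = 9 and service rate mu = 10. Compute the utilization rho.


rho = lambda/mu
= 9/10
= 0.9000

0.9000


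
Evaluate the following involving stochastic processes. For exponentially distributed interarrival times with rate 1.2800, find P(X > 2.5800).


P(X > t) = exp(-lambda * t)
= exp(-1.2800 * 2.5800)
= exp(-3.3024) = 0.0368

0.0368


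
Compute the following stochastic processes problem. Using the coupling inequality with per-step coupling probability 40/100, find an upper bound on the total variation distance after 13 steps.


TV distance bound <= (1-delta)^n
= (1 - 0.4000)^13
= 0.6000^13
= 0.0013

0.0013


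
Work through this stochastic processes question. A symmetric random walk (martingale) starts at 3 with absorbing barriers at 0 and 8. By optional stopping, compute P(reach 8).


By optional stopping theorem: E(M at tau) = M(0) = 3
P(hit 8)*8 + P(hit 0)*0 = 3
P(hit 8) = (3 - 0)/(8 - 0) = 3/8 = 0.3750

0.3750


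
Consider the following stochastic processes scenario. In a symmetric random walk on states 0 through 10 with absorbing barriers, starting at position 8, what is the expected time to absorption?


For symmetric RW on 0,...,N with absorbing barriers, E(i) = i*(N-i)
E(8) = 8 * 2 = 16

16


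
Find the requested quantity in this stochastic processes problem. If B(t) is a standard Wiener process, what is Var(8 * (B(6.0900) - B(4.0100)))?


Var(alpha*(B(t)-B(s))) = alpha^2 * (t-s)
= 8^2 * (6.0900 - 4.0100)
= 64 * 2.0800
= 133.1200

133.1200


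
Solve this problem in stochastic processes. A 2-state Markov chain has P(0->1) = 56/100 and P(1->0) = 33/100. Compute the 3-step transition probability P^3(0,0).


Computing P^3 by matrix multiplication.
P = [[0.4400, 0.5600], [0.3300, 0.6700]]
After raising P to the power 3:
P^3(0,0) = 0.3716

0.3716


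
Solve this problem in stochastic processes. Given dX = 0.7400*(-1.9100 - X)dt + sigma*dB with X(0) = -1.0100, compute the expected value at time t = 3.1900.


E[X(t)] = mu + (X(0) - mu)*exp(-theta*t)
= -1.9100 + (-1.0100 - -1.9100)*exp(-0.7400*3.1900)
= -1.9100 + 0.9000 * 0.0944
= -1.8251

-1.8251


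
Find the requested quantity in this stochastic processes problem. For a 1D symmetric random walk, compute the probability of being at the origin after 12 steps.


P(S(12) = 0) = C(12,6) / 4^6
= 924 / 4096
= 0.2256

0.2256


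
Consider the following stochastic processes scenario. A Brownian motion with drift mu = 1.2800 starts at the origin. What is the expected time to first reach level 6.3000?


Expected first passage time = a/mu
= 6.3000/1.2800
= 4.9219

4.9219


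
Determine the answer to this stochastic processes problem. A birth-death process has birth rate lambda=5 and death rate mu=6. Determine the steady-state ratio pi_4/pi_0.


For birth-death process, pi_n/pi_0 = (lambda/mu)^n
= (5/6)^4
= 0.4823

0.4823


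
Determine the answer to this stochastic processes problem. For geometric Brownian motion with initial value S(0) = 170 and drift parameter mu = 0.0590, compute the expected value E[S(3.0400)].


E[S(t)] = S(0) * exp(mu * t)
= 170 * exp(0.0590 * 3.0400)
= 170 * 1.1965
= 203.3967

203.3967


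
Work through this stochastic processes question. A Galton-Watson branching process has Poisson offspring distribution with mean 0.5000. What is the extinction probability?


Since mu = 0.5000 <= 1, extinction probability = 1.

1.0000


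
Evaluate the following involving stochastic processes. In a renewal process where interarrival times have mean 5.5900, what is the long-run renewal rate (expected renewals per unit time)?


Long-run renewal rate = 1/E(X)
= 1/5.5900
= 0.1789

0.1789


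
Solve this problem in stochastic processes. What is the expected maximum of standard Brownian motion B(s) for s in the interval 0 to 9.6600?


E(max B(s)) = sqrt(2t/pi)
= sqrt(2*9.6600/pi)
= sqrt(6.1497)
= 2.4799

2.4799


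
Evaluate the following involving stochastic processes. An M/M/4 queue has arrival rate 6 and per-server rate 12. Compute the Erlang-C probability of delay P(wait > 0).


a = lambda/mu = 0.5000
rho = a/c = 0.1250
Erlang-C formula applied:
C(c,a) = 0.0018

0.0018


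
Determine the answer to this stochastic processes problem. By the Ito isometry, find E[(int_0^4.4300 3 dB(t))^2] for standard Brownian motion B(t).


By Ito isometry: E[(int f dB)^2] = int f^2 dt
= 3^2 * 4.4300
= 9 * 4.4300 = 39.8700

39.8700


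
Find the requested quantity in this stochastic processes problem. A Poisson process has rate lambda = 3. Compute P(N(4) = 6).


P(N(t)=k) = (lambda*t)^k * exp(-lambda*t) / k!
lambda*t = 12
= 12^6 * exp(-12) / 6!
= 2985984 * 6.1442e-06 / 720
= 0.0255

0.0255


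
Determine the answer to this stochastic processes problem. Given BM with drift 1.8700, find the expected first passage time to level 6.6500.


Expected first passage time = a/mu
= 6.6500/1.8700
= 3.5561

3.5561


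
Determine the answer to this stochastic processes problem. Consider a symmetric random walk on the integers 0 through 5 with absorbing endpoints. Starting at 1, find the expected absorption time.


For symmetric RW on 0,...,N with absorbing barriers, E(i) = i*(N-i)
E(1) = 1 * 4 = 4

4


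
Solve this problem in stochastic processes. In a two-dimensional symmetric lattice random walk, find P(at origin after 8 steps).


P = C(8,4)^2 / 4^8
= 70^2 / 65536
= 4900 / 65536
= 0.0748

0.0748


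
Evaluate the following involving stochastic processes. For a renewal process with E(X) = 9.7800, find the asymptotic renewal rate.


Long-run renewal rate = 1/E(X)
= 1/9.7800
= 0.1022

0.1022


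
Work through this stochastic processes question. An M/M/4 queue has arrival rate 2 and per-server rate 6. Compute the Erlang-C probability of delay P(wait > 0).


a = lambda/mu = 0.3333
rho = a/c = 0.0833
Erlang-C formula applied:
C(c,a) = 4.0209e-04

4.0209e-04


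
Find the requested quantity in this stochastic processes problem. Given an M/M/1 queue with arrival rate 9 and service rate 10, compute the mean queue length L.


rho = 9/10 = 0.9000
L = rho/(1-rho)
= 0.9000/0.1000
= 9.0000

9.0000


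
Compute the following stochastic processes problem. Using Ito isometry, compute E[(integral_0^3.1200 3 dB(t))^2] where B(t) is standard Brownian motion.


By Ito isometry: E[(int f dB)^2] = int f^2 dt
= 3^2 * 3.1200
= 9 * 3.1200 = 28.0800

28.0800


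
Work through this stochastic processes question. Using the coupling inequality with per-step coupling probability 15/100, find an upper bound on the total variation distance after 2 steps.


TV distance bound <= (1-delta)^n
= (1 - 0.1500)^2
= 0.8500^2
= 0.7225

0.7225


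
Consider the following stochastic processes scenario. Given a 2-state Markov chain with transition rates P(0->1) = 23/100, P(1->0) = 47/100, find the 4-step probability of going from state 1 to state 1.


Computing P^4 by matrix multiplication.
P = [[0.7700, 0.2300], [0.4700, 0.5300]]
After raising P to the power 4:
P^4(1,1) = 0.3340

0.3340


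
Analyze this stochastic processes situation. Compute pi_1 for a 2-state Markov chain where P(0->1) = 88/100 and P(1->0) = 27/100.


Stationary distribution: pi_0 = p10/(p01+p10), pi_1 = p01/(p01+p10)
p01 = 0.8800, p10 = 0.2700
pi_1 = 0.7652

0.7652


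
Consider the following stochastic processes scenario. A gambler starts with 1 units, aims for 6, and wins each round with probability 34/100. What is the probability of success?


Gambler's ruin formula:
r = q/p = 0.6600/0.3400 = 1.9412
P(win) = (1 - r^i)/(1 - r^N)
= (1 - 1.9412^1)/(1 - 1.9412^6)
= 0.0179

0.0179


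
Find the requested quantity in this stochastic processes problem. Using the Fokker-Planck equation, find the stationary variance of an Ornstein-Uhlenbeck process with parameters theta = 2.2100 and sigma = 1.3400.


Stationary variance = sigma^2 / (2*theta)
= 1.3400^2 / (2*2.2100)
= 1.7956 / 4.4200
= 0.4062

0.4062


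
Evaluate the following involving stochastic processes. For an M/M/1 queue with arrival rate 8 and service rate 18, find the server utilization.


rho = lambda/mu
= 8/18
= 0.4444

0.4444


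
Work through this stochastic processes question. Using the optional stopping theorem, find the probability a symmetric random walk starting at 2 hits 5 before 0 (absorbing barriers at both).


By optional stopping theorem: E(M at tau) = M(0) = 2
P(hit 5)*5 + P(hit 0)*0 = 2
P(hit 5) = (2 - 0)/(5 - 0) = 2/5 = 0.4000

0.4000


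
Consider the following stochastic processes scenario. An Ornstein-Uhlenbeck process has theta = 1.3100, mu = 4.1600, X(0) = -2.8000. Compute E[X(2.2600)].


E[X(t)] = mu + (X(0) - mu)*exp(-theta*t)
= 4.1600 + (-2.8000 - 4.1600)*exp(-1.3100*2.2600)
= 4.1600 + -6.9600 * 0.0518
= 3.7996

3.7996


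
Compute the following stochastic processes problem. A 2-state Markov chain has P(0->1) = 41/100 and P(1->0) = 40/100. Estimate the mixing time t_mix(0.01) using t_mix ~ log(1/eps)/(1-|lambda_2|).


lambda_2 = |1 - p01 - p10| = |1 - 0.4100 - 0.4000| = 0.1900
t_mix ~ log(1/eps)/(1 - |lambda_2|)
= log(100)/(1 - 0.1900) = 4.6052/0.8100
= 5.6854

5.6854


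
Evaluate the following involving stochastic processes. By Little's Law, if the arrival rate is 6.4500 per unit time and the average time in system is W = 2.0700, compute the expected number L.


Little's Law: L = lambda * W
= 6.4500 * 2.0700
= 13.3515

13.3515


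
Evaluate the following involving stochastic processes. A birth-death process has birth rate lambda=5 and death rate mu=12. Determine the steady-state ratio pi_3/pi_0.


For birth-death process, pi_n/pi_0 = (lambda/mu)^n
= (5/12)^3
= 0.0723

0.0723


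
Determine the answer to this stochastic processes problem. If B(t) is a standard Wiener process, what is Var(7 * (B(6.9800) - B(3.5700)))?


Var(alpha*(B(t)-B(s))) = alpha^2 * (t-s)
= 7^2 * (6.9800 - 3.5700)
= 49 * 3.4100
= 167.0900

167.0900


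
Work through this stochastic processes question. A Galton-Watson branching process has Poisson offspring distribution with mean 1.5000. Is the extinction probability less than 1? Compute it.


Since mu = 1.5000 > 1, extinction prob q < 1.
Solve s = exp(mu*(s-1)) iteratively.
q = 0.4172

0.4172


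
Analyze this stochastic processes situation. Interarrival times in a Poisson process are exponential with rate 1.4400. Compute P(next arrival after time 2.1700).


P(X > t) = exp(-lambda * t)
= exp(-1.4400 * 2.1700)
= exp(-3.1248) = 0.0439

0.0439


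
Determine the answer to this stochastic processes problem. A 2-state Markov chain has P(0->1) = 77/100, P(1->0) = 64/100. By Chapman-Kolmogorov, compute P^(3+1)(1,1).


P^4 = P^3 * P^1
Computing via matrix multiplication of the transition matrix.
Entry (1,1) of P^4 = 0.5589

0.5589


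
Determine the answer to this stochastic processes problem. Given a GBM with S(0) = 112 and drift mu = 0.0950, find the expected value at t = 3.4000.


E[S(t)] = S(0) * exp(mu * t)
= 112 * exp(0.0950 * 3.4000)
= 112 * 1.3813
= 154.7017

154.7017


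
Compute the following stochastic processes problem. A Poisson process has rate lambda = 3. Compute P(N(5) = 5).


P(N(t)=k) = (lambda*t)^k * exp(-lambda*t) / k!
lambda*t = 15
= 15^5 * exp(-15) / 5!
= 759375 * 3.0590e-07 / 120
= 0.0019

0.0019


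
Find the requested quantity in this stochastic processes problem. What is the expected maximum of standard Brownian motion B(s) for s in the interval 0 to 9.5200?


E(max B(s)) = sqrt(2t/pi)
= sqrt(2*9.5200/pi)
= sqrt(6.0606)
= 2.4618

2.4618


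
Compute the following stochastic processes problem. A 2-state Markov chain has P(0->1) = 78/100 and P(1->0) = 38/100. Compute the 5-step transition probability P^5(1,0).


Computing P^5 by matrix multiplication.
P = [[0.2200, 0.7800], [0.3800, 0.6200]]
After raising P to the power 5:
P^5(1,0) = 0.3276

0.3276


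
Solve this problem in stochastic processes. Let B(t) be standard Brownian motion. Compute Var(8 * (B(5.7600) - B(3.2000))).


Var(alpha*(B(t)-B(s))) = alpha^2 * (t-s)
= 8^2 * (5.7600 - 3.2000)
= 64 * 2.5600
= 163.8400

163.8400


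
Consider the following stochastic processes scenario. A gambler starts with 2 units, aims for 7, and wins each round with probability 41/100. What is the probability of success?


Gambler's ruin formula:
r = q/p = 0.5900/0.4100 = 1.4390
P(win) = (1 - r^i)/(1 - r^N)
= (1 - 1.4390^2)/(1 - 1.4390^7)
= 0.0909

0.0909


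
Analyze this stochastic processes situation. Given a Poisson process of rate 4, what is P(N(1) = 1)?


P(N(t)=k) = (lambda*t)^k * exp(-lambda*t) / k!
lambda*t = 4
= 4^1 * exp(-4) / 1!
= 4 * 0.0183 / 1
= 0.0733

0.0733


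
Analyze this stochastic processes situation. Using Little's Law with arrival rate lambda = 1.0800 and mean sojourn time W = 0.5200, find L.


Little's Law: L = lambda * W
= 1.0800 * 0.5200
= 0.5616

0.5616


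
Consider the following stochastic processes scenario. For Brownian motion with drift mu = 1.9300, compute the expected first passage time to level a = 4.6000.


Expected first passage time = a/mu
= 4.6000/1.9300
= 2.3834

2.3834


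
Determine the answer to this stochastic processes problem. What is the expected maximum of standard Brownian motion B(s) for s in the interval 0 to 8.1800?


E(max B(s)) = sqrt(2t/pi)
= sqrt(2*8.1800/pi)
= sqrt(5.2075)
= 2.2820

2.2820


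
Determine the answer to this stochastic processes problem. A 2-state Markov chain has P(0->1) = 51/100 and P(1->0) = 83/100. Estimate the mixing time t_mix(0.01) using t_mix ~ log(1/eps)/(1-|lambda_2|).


lambda_2 = |1 - p01 - p10| = |1 - 0.5100 - 0.8300| = 0.3400
t_mix ~ log(1/eps)/(1 - |lambda_2|)
= log(100)/(1 - 0.3400) = 4.6052/0.6600
= 6.9775

6.9775


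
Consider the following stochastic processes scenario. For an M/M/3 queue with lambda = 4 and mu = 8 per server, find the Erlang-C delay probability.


a = lambda/mu = 0.5000
rho = a/c = 0.1667
Erlang-C formula applied:
C(c,a) = 0.0152

0.0152


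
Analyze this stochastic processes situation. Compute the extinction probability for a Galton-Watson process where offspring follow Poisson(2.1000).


Since mu = 2.1000 > 1, extinction prob q < 1.
Solve s = exp(mu*(s-1)) iteratively.
q = 0.1779

0.1779


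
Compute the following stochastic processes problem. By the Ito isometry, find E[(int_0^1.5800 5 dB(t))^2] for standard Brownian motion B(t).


By Ito isometry: E[(int f dB)^2] = int f^2 dt
= 5^2 * 1.5800
= 25 * 1.5800 = 39.5000

39.5000


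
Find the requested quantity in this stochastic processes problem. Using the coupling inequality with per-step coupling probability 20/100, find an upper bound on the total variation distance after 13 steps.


TV distance bound <= (1-delta)^n
= (1 - 0.2000)^13
= 0.8000^13
= 0.0550

0.0550


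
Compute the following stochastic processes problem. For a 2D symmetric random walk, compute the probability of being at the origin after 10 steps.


P = C(10,5)^2 / 4^10
= 252^2 / 1048576
= 63504 / 1048576
= 0.0606

0.0606


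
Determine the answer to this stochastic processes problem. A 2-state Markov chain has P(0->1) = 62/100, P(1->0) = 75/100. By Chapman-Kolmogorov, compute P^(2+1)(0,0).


P^3 = P^2 * P^1
Computing via matrix multiplication of the transition matrix.
Entry (0,0) of P^3 = 0.5245

0.5245


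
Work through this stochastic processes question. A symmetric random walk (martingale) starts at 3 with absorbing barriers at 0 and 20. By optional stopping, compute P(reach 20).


By optional stopping theorem: E(M at tau) = M(0) = 3
P(hit 20)*20 + P(hit 0)*0 = 3
P(hit 20) = (3 - 0)/(20 - 0) = 3/20 = 0.1500

0.1500


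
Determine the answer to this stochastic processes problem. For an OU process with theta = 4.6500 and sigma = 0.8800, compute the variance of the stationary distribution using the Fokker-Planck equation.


Stationary variance = sigma^2 / (2*theta)
= 0.8800^2 / (2*4.6500)
= 0.7744 / 9.3000
= 0.0833

0.0833


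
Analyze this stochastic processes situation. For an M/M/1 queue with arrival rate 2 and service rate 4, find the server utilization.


rho = lambda/mu
= 2/4
= 0.5000

0.5000


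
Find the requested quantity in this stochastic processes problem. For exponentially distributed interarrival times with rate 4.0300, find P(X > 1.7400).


P(X > t) = exp(-lambda * t)
= exp(-4.0300 * 1.7400)
= exp(-7.0122) = 9.0082e-04

9.0082e-04


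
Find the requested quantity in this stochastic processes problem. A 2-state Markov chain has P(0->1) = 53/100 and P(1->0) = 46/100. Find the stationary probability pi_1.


Stationary distribution: pi_0 = p10/(p01+p10), pi_1 = p01/(p01+p10)
p01 = 0.5300, p10 = 0.4600
pi_1 = 0.5354

0.5354


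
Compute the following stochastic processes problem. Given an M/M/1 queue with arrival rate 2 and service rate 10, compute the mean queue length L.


rho = 2/10 = 0.2000
L = rho/(1-rho)
= 0.2000/0.8000
= 0.2500

0.2500


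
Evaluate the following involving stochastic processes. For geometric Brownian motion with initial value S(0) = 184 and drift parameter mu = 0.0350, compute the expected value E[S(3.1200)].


E[S(t)] = S(0) * exp(mu * t)
= 184 * exp(0.0350 * 3.1200)
= 184 * 1.1154
= 205.2309

205.2309


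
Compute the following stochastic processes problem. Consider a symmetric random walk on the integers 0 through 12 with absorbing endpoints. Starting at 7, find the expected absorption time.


For symmetric RW on 0,...,N with absorbing barriers, E(i) = i*(N-i)
E(7) = 7 * 5 = 35

35


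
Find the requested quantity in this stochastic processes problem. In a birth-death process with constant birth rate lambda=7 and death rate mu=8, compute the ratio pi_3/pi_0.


For birth-death process, pi_n/pi_0 = (lambda/mu)^n
= (7/8)^3
= 0.6699

0.6699


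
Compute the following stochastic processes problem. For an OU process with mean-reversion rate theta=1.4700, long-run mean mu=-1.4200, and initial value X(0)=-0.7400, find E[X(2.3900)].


E[X(t)] = mu + (X(0) - mu)*exp(-theta*t)
= -1.4200 + (-0.7400 - -1.4200)*exp(-1.4700*2.3900)
= -1.4200 + 0.6800 * 0.0298
= -1.3997

-1.3997


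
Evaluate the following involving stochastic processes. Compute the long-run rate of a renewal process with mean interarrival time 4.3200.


Long-run renewal rate = 1/E(X)
= 1/4.3200
= 0.2315

0.2315


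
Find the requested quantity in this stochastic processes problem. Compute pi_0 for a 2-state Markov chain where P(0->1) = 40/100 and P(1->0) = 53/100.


Stationary distribution: pi_0 = p10/(p01+p10), pi_1 = p01/(p01+p10)
p01 = 0.4000, p10 = 0.5300
pi_0 = 0.5699

0.5699


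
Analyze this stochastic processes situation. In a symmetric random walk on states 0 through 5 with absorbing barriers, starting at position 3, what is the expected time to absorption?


For symmetric RW on 0,...,N with absorbing barriers, E(i) = i*(N-i)
E(3) = 3 * 2 = 6

6


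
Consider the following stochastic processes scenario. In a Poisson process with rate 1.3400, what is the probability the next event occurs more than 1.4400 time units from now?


P(X > t) = exp(-lambda * t)
= exp(-1.3400 * 1.4400)
= exp(-1.9296) = 0.1452

0.1452


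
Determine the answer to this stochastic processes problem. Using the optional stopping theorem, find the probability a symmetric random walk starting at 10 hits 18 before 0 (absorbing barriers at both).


By optional stopping theorem: E(M at tau) = M(0) = 10
P(hit 18)*18 + P(hit 0)*0 = 10
P(hit 18) = (10 - 0)/(18 - 0) = 5/9 = 0.5556

0.5556


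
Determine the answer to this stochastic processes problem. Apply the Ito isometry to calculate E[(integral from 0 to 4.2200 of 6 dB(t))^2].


By Ito isometry: E[(int f dB)^2] = int f^2 dt
= 6^2 * 4.2200
= 36 * 4.2200 = 151.9200

151.9200


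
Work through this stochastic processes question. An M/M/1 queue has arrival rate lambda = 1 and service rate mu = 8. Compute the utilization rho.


rho = lambda/mu
= 1/8
= 0.1250

0.1250


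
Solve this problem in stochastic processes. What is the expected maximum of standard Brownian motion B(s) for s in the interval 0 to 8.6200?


E(max B(s)) = sqrt(2t/pi)
= sqrt(2*8.6200/pi)
= sqrt(5.4877)
= 2.3426

2.3426


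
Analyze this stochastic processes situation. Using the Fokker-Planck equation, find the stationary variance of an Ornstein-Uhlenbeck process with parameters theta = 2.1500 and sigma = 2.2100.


Stationary variance = sigma^2 / (2*theta)
= 2.2100^2 / (2*2.1500)
= 4.8841 / 4.3000
= 1.1358

1.1358


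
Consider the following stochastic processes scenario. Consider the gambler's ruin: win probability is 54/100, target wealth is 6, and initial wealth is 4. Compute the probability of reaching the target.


Gambler's ruin formula:
r = q/p = 0.4600/0.5400 = 0.8519
P(win) = (1 - r^i)/(1 - r^N)
= (1 - 0.8519^4)/(1 - 0.8519^6)
= 0.7662

0.7662


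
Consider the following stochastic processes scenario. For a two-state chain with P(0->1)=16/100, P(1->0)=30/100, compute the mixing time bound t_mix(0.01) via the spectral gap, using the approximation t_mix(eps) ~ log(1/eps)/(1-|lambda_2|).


lambda_2 = |1 - p01 - p10| = |1 - 0.1600 - 0.3000| = 0.5400
t_mix ~ log(1/eps)/(1 - |lambda_2|)
= log(100)/(1 - 0.5400) = 4.6052/0.4600
= 10.0112

10.0112


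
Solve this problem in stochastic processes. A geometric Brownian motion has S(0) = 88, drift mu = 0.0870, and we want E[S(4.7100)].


E[S(t)] = S(0) * exp(mu * t)
= 88 * exp(0.0870 * 4.7100)
= 88 * 1.5065
= 132.5695

132.5695


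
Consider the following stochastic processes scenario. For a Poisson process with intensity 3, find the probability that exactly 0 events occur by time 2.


P(N(t)=k) = (lambda*t)^k * exp(-lambda*t) / k!
lambda*t = 6
= 6^0 * exp(-6) / 0!
= 1 * 0.0025 / 1
= 0.0025

0.0025


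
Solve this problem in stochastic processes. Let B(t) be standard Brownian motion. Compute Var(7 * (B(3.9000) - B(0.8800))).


Var(alpha*(B(t)-B(s))) = alpha^2 * (t-s)
= 7^2 * (3.9000 - 0.8800)
= 49 * 3.0200
= 147.9800

147.9800


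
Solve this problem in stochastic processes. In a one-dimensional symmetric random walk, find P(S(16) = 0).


P(S(16) = 0) = C(16,8) / 4^8
= 12870 / 65536
= 0.1964

0.1964


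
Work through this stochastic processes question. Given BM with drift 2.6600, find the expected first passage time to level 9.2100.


Expected first passage time = a/mu
= 9.2100/2.6600
= 3.4624

3.4624


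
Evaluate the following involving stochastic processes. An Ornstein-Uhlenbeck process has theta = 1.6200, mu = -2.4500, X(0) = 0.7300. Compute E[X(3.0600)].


E[X(t)] = mu + (X(0) - mu)*exp(-theta*t)
= -2.4500 + (0.7300 - -2.4500)*exp(-1.6200*3.0600)
= -2.4500 + 3.1800 * 0.0070
= -2.4276

-2.4276


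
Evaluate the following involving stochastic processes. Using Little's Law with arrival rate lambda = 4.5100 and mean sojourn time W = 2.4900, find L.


Little's Law: L = lambda * W
= 4.5100 * 2.4900
= 11.2299

11.2299


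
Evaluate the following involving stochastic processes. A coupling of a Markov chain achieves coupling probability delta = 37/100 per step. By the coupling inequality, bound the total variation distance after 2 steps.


TV distance bound <= (1-delta)^n
= (1 - 0.3700)^2
= 0.6300^2
= 0.3969

0.3969
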